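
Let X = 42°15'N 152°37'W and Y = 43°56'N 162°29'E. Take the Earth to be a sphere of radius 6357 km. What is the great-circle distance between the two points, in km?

Haversine: a = sin²(Δφ/2)+cos φ₁ cos φ₂ sin²(Δλ/2) = 0.07795;  σ = 2·atan2(√a,√(1−a))
σ = 32.425° → d = Rσ = 6357·0.56592 = 3598 km

3598 km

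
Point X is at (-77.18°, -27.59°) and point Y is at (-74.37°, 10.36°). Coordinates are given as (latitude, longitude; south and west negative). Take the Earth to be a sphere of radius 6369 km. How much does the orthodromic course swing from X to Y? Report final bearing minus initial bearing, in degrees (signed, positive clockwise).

-36.9°

At departure: θ₁ = atan2(sin Δλ cos φ₂, cos φ₁ sin φ₂ − sin φ₁ cos φ₂ cos Δλ) = 92.26°
At arrival: θ₂ = atan2(sin Δλ cos φ₁, −cos φ₂ sin φ₁ + sin φ₂ cos φ₁ cos Δλ) = 55.38°
Δθ = θ₂ − θ₁ = -36.9°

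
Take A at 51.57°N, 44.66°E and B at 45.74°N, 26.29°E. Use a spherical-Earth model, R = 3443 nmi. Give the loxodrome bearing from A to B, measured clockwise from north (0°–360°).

Meridional parts: M(φ₁)=+1.0540, M(φ₂)=+0.8998 → ΔM = -0.1543;  Δλ = -0.3206 rad
tan C = Δλ / ΔM = +2.0783 → C = 244.30°

244.3°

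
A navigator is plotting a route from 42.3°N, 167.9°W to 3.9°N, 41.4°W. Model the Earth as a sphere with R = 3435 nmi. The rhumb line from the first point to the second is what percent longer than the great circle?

5.7%

Great circle: σ = 1.9749 rad → d_gc = Rσ = 6783.6 nmi
Rhumb: Δφ = -0.6702, Δλ = +2.2078, Δψ = -0.7481, q = Δφ/Δψ = 0.8959 → d_rh = R√(Δφ²+q²Δλ²) = 7173.6 nmi
Excess = (7173.6 − 6783.6) / 6783.6 = 390.0 / 6783.6 = 5.749% ≈ 5.7%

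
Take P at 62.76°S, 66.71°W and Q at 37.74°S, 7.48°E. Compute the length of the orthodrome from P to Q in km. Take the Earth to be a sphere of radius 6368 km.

cos σ = sin φ₁ sin φ₂ + cos φ₁ cos φ₂ cos Δλ
      = sin(-62.76°)sin(-37.74°) + cos(-62.76°)cos(-37.74°)cos(74.19°) = 0.6428
σ = 49.998° → d = Rσ = 6368·0.87263 = 5557 km

5557 km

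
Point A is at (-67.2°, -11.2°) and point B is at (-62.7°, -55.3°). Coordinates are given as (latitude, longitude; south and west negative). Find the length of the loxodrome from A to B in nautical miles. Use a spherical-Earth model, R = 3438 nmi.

Rhumb course C = atan2(Δλ, Δψ) with Δψ = ln[tan(π/4+φ₂/2)/tan(π/4+φ₁/2)] = +0.1860, Δλ = -0.7697 → C = 283.58°
d = R·|Δφ| / |cos C| = 3438·0.07854 / 0.23487 = 1150 nmi

1150 nmi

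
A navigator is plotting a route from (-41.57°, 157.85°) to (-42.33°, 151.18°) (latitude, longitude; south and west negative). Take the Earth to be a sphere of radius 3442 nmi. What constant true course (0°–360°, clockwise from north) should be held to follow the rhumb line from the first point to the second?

261.3°

Meridional parts: M(φ₁)=-0.7991, M(φ₂)=-0.8169 → ΔM = -0.0178;  Δλ = -0.1164 rad
tan C = Δλ / ΔM = +6.5271 → C = 261.29°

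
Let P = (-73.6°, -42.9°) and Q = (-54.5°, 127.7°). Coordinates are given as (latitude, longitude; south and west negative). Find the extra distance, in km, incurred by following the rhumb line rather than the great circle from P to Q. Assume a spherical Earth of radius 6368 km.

2449 km

Great circle: cos σ = sin φ₁ sin φ₂ + cos φ₁ cos φ₂ cos Δλ,  σ = 0.9030 rad → d_gc = 5750.5 km
Rhumb line: Δψ = +0.7981, q = Δφ/Δψ = 0.4177, d_rh = R√(Δφ²+q²Δλ²) = 8199.2 km
Excess = 8199.2 − 5750.5 = 2448.7 ≈ 2449 km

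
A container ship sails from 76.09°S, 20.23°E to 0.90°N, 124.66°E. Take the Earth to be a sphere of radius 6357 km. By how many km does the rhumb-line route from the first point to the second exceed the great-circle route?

802 km

Great circle: cos σ = sin φ₁ sin φ₂ + cos φ₁ cos φ₂ cos Δλ,  σ = 1.6460 rad → d_gc = 10463.7 km
Rhumb line: Δψ = +2.1195, q = Δφ/Δψ = 0.6340, d_rh = R√(Δφ²+q²Δλ²) = 11266.1 km
Excess = 11266.1 − 10463.7 = 802.4 ≈ 802 km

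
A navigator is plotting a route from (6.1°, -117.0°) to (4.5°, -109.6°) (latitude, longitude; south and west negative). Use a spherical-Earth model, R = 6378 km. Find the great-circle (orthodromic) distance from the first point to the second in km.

839 km

Haversine: a = sin²(Δφ/2)+cos φ₁ cos φ₂ sin²(Δλ/2) = 0.00432;  σ = 2·atan2(√a,√(1−a))
σ = 7.540° → d = Rσ = 6378·0.13159 = 839 km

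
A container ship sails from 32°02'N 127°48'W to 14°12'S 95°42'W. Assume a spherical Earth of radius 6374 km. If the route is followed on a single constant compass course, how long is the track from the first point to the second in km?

6180 km

Rhumb course C = atan2(Δλ, Δψ) with Δψ = ln[tan(π/4+φ₂/2)/tan(π/4+φ₁/2)] = -0.8411, Δλ = +0.5603 → C = 146.33°
d = R·|Δφ| / |cos C| = 6374·0.80692 / 0.83228 = 6180 km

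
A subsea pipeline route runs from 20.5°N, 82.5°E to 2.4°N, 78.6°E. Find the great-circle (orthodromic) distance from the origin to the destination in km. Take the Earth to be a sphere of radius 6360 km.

2053 km

cos σ = sin φ₁ sin φ₂ + cos φ₁ cos φ₂ cos Δλ
      = sin(20.50°)sin(2.40°) + cos(20.50°)cos(2.40°)cos(-3.90°) = 0.9483
σ = 18.496° → d = Rσ = 6360·0.32281 = 2053 km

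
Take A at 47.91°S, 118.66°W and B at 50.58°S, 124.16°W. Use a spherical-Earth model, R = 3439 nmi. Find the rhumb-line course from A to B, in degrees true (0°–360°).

233.4°

Δψ = ln[tan(π/4+φ₂/2)/tan(π/4+φ₁/2)] = -0.0714
Δλ = -0.0960 rad (taken the short way round)
course = atan2(Δλ, Δψ) = 233.36°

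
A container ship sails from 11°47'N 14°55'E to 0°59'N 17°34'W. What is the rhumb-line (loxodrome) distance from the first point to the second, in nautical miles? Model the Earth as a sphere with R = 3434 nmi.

2037 nmi

Rhumb course C = atan2(Δλ, Δψ) with Δψ = ln[tan(π/4+φ₂/2)/tan(π/4+φ₁/2)] = -0.1900, Δλ = -0.5669 → C = 251.48°
d = R·|Δφ| / |cos C| = 3434·0.18850 / 0.31770 = 2037 nmi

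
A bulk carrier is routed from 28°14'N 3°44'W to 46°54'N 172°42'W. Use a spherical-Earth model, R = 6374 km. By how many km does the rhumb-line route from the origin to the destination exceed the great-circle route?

Great circle: cos σ = sin φ₁ sin φ₂ + cos φ₁ cos φ₂ cos Δλ,  σ = 1.8188 rad → d_gc = 11592.9 km
Rhumb line: Δψ = +0.4151, q = Δφ/Δψ = 0.7849, d_rh = R√(Δφ²+q²Δλ²) = 14899.7 km
Excess = 14899.7 − 11592.9 = 3306.8 ≈ 3307 km

3307 km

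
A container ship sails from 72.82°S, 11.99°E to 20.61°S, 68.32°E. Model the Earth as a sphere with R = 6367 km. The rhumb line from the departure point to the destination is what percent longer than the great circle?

2.4%

Great circle: σ = 1.0592 rad → d_gc = Rσ = 6743.9 km
Rhumb: Δφ = +0.9112, Δλ = +0.9831, Δψ = +1.5224, q = Δφ/Δψ = 0.5986 → d_rh = R√(Δφ²+q²Δλ²) = 6906.5 km
Excess = (6906.5 − 6743.9) / 6743.9 = 162.6 / 6743.9 = 2.41% ≈ 2.4%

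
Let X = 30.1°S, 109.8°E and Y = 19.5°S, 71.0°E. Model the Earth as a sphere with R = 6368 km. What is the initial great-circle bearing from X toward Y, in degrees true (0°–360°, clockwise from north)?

277.7°

N = sin Δλ·cos φ₂ = -0.5907;  D = cos φ₁ sin φ₂ − sin φ₁ cos φ₂ cos Δλ = +0.0796
initial course = atan2(N, D) = 277.68°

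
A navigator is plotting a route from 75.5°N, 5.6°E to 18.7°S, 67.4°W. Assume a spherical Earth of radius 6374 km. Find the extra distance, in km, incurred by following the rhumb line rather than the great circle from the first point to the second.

Great circle: cos σ = sin φ₁ sin φ₂ + cos φ₁ cos φ₂ cos Δλ,  σ = 1.8143 rad → d_gc = 11564.1 km
Rhumb line: Δψ = -2.3942, q = Δφ/Δψ = 0.6867, d_rh = R√(Δφ²+q²Δλ²) = 11871.0 km
Excess = 11871.0 − 11564.1 = 306.9 ≈ 307 km

307 km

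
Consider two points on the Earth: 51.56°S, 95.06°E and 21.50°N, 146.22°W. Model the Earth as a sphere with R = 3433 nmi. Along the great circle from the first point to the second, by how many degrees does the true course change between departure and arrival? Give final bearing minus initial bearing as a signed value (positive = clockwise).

Initial bearing θ₁ = atan2(sin Δλ cos φ₂, cos φ₁ sin φ₂ − sin φ₁ cos φ₂ cos Δλ) = 98.53°
Final bearing θ₂ = (initial bearing from the destination back to the start) + 180° = 41.36°
Δθ = θ₂ − θ₁ = -57.2°

-57.2°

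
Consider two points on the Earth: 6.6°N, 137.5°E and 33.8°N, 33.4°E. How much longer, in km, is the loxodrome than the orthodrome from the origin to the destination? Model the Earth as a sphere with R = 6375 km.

Great circle: cos σ = sin φ₁ sin φ₂ + cos φ₁ cos φ₂ cos Δλ,  σ = 1.7084 rad → d_gc = 10891.0 km
Rhumb line: Δψ = +0.5120, q = Δφ/Δψ = 0.9272, d_rh = R√(Δφ²+q²Δλ²) = 11157.7 km
Excess = 11157.7 − 10891.0 = 266.7 ≈ 267 km

267 km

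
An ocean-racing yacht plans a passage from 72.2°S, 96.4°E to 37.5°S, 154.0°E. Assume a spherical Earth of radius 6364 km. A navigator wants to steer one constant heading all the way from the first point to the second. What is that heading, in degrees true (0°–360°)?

41.2°

Δψ = ln[tan(π/4+φ₂/2)/tan(π/4+φ₁/2)] = +1.1471
Δλ = +1.0053 rad (taken the short way round)
course = atan2(Δλ, Δψ) = 41.23°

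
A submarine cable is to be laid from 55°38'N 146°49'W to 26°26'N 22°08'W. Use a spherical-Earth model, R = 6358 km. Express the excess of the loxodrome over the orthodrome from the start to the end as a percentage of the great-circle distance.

12.4%

Great circle: σ = 1.4909 rad → d_gc = Rσ = 9479.1 km
Rhumb: Δφ = -0.5096, Δλ = +2.1761, Δψ = -0.6950, q = Δφ/Δψ = 0.7333 → d_rh = R√(Δφ²+q²Δλ²) = 10650.3 km
Excess = (10650.3 − 9479.1) / 9479.1 = 1171.2 / 9479.1 = 12.36% ≈ 12.4%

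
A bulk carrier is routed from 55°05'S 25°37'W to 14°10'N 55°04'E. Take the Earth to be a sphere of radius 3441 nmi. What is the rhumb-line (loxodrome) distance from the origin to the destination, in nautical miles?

Rhumb course C = atan2(Δλ, Δψ) with Δψ = ln[tan(π/4+φ₂/2)/tan(π/4+φ₁/2)] = +1.4066, Δλ = +1.4082 → C = 45.03°
d = R·|Δφ| / |cos C| = 3441·1.20864 / 0.70670 = 5885 nmi

5885 nmi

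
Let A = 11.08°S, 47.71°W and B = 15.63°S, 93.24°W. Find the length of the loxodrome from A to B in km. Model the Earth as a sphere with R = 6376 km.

4954 km

Rhumb course C = atan2(Δλ, Δψ) with Δψ = ln[tan(π/4+φ₂/2)/tan(π/4+φ₁/2)] = -0.0816, Δλ = -0.7946 → C = 264.13°
d = R·|Δφ| / |cos C| = 6376·0.07941 / 0.10220 = 4954 km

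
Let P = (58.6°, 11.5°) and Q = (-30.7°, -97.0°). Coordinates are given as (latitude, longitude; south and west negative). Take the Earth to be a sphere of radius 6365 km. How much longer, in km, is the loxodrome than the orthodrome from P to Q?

Great circle: cos σ = sin φ₁ sin φ₂ + cos φ₁ cos φ₂ cos Δλ,  σ = 2.1870 rad → d_gc = 13920.1 km
Rhumb line: Δψ = -1.8326, q = Δφ/Δψ = 0.8505, d_rh = R√(Δφ²+q²Δλ²) = 14265.4 km
Excess = 14265.4 − 13920.1 = 345.3 ≈ 345 km

345 km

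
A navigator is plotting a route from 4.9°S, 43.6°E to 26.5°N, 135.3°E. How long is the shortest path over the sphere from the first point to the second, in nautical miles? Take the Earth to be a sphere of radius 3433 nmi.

5614 nmi

cos σ = sin φ₁ sin φ₂ + cos φ₁ cos φ₂ cos Δλ
      = sin(-4.90°)sin(26.50°) + cos(-4.90°)cos(26.50°)cos(91.70°) = -0.0646
σ = 93.702° → d = Rσ = 3433·1.63541 = 5614 nmi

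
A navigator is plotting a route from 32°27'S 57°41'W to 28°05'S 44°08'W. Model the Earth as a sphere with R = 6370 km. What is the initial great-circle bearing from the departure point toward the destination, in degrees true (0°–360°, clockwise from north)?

73.1°

θ = atan2( sin Δλ·cos φ₂ ,  cos φ₁ sin φ₂ − sin φ₁ cos φ₂ cos Δλ )
  = atan2(+0.2067, +0.0630) = 73.06°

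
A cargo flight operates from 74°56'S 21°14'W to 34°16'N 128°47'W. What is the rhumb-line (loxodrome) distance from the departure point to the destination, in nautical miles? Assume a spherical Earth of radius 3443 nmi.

8031 nmi

Δψ = ln[tan(π/4+φ₂/2)/tan(π/4+φ₁/2)] = +2.6604;  Δφ = +1.9059 rad,  Δλ = -1.8771 rad
q = Δφ/Δψ = 0.7164
d = R·√(Δφ² + q²Δλ²) = 3443·2.33256 = 8031 nmi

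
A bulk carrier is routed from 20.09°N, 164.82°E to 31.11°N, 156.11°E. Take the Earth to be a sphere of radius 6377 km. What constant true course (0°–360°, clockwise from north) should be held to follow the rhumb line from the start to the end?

Δψ = ln[tan(π/4+φ₂/2)/tan(π/4+φ₁/2)] = +0.2138
Δλ = -0.1520 rad (taken the short way round)
course = atan2(Δλ, Δψ) = 324.58°

324.6°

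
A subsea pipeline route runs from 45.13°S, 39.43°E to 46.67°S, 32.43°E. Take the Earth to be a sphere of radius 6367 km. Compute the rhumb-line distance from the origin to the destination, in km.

568 km

Rhumb course C = atan2(Δλ, Δψ) with Δψ = ln[tan(π/4+φ₂/2)/tan(π/4+φ₁/2)] = -0.0386, Δλ = -0.1222 → C = 252.46°
d = R·|Δφ| / |cos C| = 6367·0.02688 / 0.30145 = 568 km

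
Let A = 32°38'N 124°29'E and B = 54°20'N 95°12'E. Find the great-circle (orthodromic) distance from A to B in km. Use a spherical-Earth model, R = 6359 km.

cos σ = sin φ₁ sin φ₂ + cos φ₁ cos φ₂ cos Δλ
      = sin(32.63°)sin(54.33°) + cos(32.63°)cos(54.33°)cos(-29.28°) = 0.8664
σ = 29.959° → d = Rσ = 6359·0.52288 = 3325 km

3325 km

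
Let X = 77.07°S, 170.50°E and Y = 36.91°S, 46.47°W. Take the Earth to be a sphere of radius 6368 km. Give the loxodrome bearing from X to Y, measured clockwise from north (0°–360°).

59.3°

Meridional parts: M(φ₁)=-2.1776, M(φ₂)=-0.6940 → ΔM = +1.4835;  Δλ = +2.4963 rad
tan C = Δλ / ΔM = +1.6827 → C = 59.28°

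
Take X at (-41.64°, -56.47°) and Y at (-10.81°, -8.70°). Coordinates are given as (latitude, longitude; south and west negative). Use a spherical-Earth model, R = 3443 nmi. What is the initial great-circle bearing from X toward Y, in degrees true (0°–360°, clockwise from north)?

θ = atan2( sin Δλ·cos φ₂ ,  cos φ₁ sin φ₂ − sin φ₁ cos φ₂ cos Δλ )
  = atan2(+0.7273, +0.2985) = 67.69°

67.7°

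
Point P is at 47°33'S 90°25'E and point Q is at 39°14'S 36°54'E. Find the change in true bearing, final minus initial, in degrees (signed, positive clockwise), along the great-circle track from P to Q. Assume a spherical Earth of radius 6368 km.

+38.3°

At departure: θ₁ = atan2(sin Δλ cos φ₂, cos φ₁ sin φ₂ − sin φ₁ cos φ₂ cos Δλ) = 262.04°
At arrival: θ₂ = atan2(sin Δλ cos φ₁, −cos φ₂ sin φ₁ + sin φ₂ cos φ₁ cos Δλ) = 300.35°
Δθ = θ₂ − θ₁ = +38.3°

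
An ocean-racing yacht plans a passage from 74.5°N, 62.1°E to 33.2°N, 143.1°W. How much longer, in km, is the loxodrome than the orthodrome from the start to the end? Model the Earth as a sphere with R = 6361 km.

Great circle: cos σ = sin φ₁ sin φ₂ + cos φ₁ cos φ₂ cos Δλ,  σ = 1.2395 rad → d_gc = 7884.1 km
Rhumb line: Δψ = -1.3795, q = Δφ/Δψ = 0.5225, d_rh = R√(Δφ²+q²Δλ²) = 10082.8 km
Excess = 10082.8 − 7884.1 = 2198.7 ≈ 2199 km

2199 km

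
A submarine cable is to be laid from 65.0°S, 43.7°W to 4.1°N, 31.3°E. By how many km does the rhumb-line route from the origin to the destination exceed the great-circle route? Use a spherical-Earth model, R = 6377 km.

Great circle: cos σ = sin φ₁ sin φ₂ + cos φ₁ cos φ₂ cos Δλ,  σ = 1.5265 rad → d_gc = 9734.4 km
Rhumb line: Δψ = +1.5781, q = Δφ/Δψ = 0.7642, d_rh = R√(Δφ²+q²Δλ²) = 9992.3 km
Excess = 9992.3 − 9734.4 = 257.9 ≈ 258 km

258 km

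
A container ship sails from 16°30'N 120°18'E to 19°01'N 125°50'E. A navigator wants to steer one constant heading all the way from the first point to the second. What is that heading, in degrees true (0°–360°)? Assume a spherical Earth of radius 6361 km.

Meridional parts: M(φ₁)=+0.2920, M(φ₂)=+0.3382 → ΔM = +0.0461;  Δλ = +0.0966 rad
tan C = Δλ / ΔM = +2.0937 → C = 64.47°

64.5°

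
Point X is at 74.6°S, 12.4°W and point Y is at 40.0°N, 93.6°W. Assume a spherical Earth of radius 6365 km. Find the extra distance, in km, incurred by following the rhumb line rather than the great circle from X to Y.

Great circle: cos σ = sin φ₁ sin φ₂ + cos φ₁ cos φ₂ cos Δλ,  σ = 2.2001 rad → d_gc = 14003.7 km
Rhumb line: Δψ = +2.7639, q = Δφ/Δψ = 0.7237, d_rh = R√(Δφ²+q²Δλ²) = 14307.0 km
Excess = 14307.0 − 14003.7 = 303.3 ≈ 303 km

303 km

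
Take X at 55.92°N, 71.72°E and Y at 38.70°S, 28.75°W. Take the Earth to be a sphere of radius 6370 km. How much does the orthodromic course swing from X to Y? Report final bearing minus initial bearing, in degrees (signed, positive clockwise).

-29.7°

Initial bearing θ₁ = atan2(sin Δλ cos φ₂, cos φ₁ sin φ₂ − sin φ₁ cos φ₂ cos Δλ) = 253.12°
Final bearing θ₂ = (initial bearing from the destination back to the start) + 180° = 223.40°
Δθ = θ₂ − θ₁ = -29.7°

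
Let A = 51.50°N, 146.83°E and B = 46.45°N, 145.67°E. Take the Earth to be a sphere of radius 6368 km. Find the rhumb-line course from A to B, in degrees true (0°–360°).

188.6°

Δψ = ln[tan(π/4+φ₂/2)/tan(π/4+φ₁/2)] = -0.1344
Δλ = -0.0202 rad (taken the short way round)
course = atan2(Δλ, Δψ) = 188.56°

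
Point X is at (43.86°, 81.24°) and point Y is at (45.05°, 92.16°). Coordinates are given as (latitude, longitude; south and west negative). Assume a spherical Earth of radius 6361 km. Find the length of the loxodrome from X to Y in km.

Rhumb course C = atan2(Δλ, Δψ) with Δψ = ln[tan(π/4+φ₂/2)/tan(π/4+φ₁/2)] = +0.0291, Δλ = +0.1906 → C = 81.32°
d = R·|Δφ| / |cos C| = 6361·0.02077 / 0.15093 = 875 km

875 km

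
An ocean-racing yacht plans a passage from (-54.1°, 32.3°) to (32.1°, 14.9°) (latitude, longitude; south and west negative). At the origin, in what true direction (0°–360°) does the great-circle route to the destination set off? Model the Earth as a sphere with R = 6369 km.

345.3°

θ = atan2( sin Δλ·cos φ₂ ,  cos φ₁ sin φ₂ − sin φ₁ cos φ₂ cos Δλ )
  = atan2(-0.2533, +0.9664) = 345.31°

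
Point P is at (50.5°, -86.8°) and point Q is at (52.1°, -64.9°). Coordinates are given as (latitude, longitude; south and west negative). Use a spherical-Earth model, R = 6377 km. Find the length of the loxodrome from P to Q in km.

1534 km

Δψ = ln[tan(π/4+φ₂/2)/tan(π/4+φ₁/2)] = +0.0447;  Δφ = +0.0279 rad,  Δλ = +0.3822 rad
q = Δφ/Δψ = 0.6252
d = R·√(Δφ² + q²Δλ²) = 6377·0.24058 = 1534 km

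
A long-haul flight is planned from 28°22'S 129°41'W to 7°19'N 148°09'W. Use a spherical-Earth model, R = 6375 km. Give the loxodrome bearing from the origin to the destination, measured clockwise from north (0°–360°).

Meridional parts: M(φ₁)=-0.5167, M(φ₂)=+0.1280 → ΔM = +0.6447;  Δλ = -0.3223 rad
tan C = Δλ / ΔM = -0.4999 → C = 333.44°

333.4°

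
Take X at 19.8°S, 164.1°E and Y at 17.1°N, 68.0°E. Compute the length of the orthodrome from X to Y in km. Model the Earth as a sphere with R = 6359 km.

Haversine: a = sin²(Δφ/2)+cos φ₁ cos φ₂ sin²(Δλ/2) = 0.59758;  σ = 2·atan2(√a,√(1−a))
σ = 101.254° → d = Rσ = 6359·1.76722 = 11238 km

11238 km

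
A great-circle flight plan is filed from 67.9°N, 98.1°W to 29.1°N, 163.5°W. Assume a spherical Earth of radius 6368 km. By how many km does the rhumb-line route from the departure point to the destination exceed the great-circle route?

Great circle: cos σ = sin φ₁ sin φ₂ + cos φ₁ cos φ₂ cos Δλ,  σ = 0.9429 rad → d_gc = 6004.3 km
Rhumb line: Δψ = -1.1020, q = Δφ/Δψ = 0.6145, d_rh = R√(Δφ²+q²Δλ²) = 6208.5 km
Excess = 6208.5 − 6004.3 = 204.2 ≈ 204 km

204 km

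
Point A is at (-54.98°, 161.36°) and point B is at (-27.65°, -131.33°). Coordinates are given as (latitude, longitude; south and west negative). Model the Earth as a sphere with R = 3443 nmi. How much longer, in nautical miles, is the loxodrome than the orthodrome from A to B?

Great circle: cos σ = sin φ₁ sin φ₂ + cos φ₁ cos φ₂ cos Δλ,  σ = 0.9568 rad → d_gc = 3294.3 nmi
Rhumb line: Δψ = +0.6511, q = Δφ/Δψ = 0.7326, d_rh = R√(Δφ²+q²Δλ²) = 3387.7 nmi
Excess = 3387.7 − 3294.3 = 93.4 ≈ 93 nmi

93 nmi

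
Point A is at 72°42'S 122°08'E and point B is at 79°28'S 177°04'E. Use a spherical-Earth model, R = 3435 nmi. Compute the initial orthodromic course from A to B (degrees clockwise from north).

142.1°

N = sin Δλ·cos φ₂ = +0.1496;  D = cos φ₁ sin φ₂ − sin φ₁ cos φ₂ cos Δλ = -0.1921
initial course = atan2(N, D) = 142.08°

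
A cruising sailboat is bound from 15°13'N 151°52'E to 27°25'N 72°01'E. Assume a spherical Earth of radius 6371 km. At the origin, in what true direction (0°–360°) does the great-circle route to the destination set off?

θ = atan2( sin Δλ·cos φ₂ ,  cos φ₁ sin φ₂ − sin φ₁ cos φ₂ cos Δλ )
  = atan2(-0.8738, +0.4033) = 294.77°

294.8°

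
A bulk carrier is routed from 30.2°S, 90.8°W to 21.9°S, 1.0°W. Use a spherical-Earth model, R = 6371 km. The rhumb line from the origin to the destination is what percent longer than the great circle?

Great circle: σ = 1.3792 rad → d_gc = Rσ = 8786.9 km
Rhumb: Δφ = +0.1449, Δλ = +1.5673, Δψ = +0.1615, q = Δφ/Δψ = 0.8972 → d_rh = R√(Δφ²+q²Δλ²) = 9006.7 km
Excess = (9006.7 − 8786.9) / 8786.9 = 219.8 / 8786.9 = 2.50% ≈ 2.5%

2.5%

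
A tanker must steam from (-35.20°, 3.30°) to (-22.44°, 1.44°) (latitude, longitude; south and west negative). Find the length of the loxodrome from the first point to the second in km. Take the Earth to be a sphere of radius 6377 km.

Δψ = ln[tan(π/4+φ₂/2)/tan(π/4+φ₁/2)] = +0.2550;  Δφ = +0.2227 rad,  Δλ = -0.0325 rad
q = Δφ/Δψ = 0.8732
d = R·√(Δφ² + q²Δλ²) = 6377·0.22450 = 1432 km

1432 km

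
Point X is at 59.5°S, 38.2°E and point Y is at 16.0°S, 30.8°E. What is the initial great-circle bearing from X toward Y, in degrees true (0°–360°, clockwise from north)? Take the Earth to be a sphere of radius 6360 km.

θ = atan2( sin Δλ·cos φ₂ ,  cos φ₁ sin φ₂ − sin φ₁ cos φ₂ cos Δλ )
  = atan2(-0.1238, +0.6815) = 349.70°

349.7°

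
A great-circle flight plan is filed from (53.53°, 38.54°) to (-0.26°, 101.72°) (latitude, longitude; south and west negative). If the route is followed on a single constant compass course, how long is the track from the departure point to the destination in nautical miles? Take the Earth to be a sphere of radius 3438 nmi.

Δψ = ln[tan(π/4+φ₂/2)/tan(π/4+φ₁/2)] = -1.1148;  Δφ = -0.9388 rad,  Δλ = +1.1027 rad
q = Δφ/Δψ = 0.8421
d = R·√(Δφ² + q²Δλ²) = 3438·1.32047 = 4540 nmi

4540 nmi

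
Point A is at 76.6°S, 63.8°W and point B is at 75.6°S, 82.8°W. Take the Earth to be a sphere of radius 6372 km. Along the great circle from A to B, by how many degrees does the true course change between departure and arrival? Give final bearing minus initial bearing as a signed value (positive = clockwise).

At departure: θ₁ = atan2(sin Δλ cos φ₂, cos φ₁ sin φ₂ − sin φ₁ cos φ₂ cos Δλ) = 273.02°
At arrival: θ₂ = atan2(sin Δλ cos φ₁, −cos φ₂ sin φ₁ + sin φ₂ cos φ₁ cos Δλ) = 291.47°
Δθ = θ₂ − θ₁ = +18.5°

+18.5°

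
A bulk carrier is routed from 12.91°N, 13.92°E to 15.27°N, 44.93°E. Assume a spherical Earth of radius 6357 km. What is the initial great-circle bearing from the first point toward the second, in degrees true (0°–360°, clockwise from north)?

81.8°

θ = atan2( sin Δλ·cos φ₂ ,  cos φ₁ sin φ₂ − sin φ₁ cos φ₂ cos Δλ )
  = atan2(+0.4970, +0.0720) = 81.76°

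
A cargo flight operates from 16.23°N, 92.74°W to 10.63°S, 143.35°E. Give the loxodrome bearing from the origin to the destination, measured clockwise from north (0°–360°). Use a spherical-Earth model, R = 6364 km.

257.6°

Meridional parts: M(φ₁)=+0.2871, M(φ₂)=-0.1866 → ΔM = -0.4737;  Δλ = -2.1626 rad
tan C = Δλ / ΔM = +4.5651 → C = 257.64°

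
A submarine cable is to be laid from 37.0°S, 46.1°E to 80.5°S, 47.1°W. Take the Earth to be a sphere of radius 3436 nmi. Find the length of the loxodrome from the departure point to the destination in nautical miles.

3523 nmi

Δψ = ln[tan(π/4+φ₂/2)/tan(π/4+φ₁/2)] = -1.7918;  Δφ = -0.7592 rad,  Δλ = -1.6266 rad
q = Δφ/Δψ = 0.4237
d = R·√(Δφ² + q²Δλ²) = 3436·1.02541 = 3523 nmi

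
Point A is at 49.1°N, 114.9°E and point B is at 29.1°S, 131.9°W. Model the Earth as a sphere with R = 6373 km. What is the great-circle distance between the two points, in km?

14056 km

Haversine: a = sin²(Δφ/2)+cos φ₁ cos φ₂ sin²(Δλ/2) = 0.79649;  σ = 2·atan2(√a,√(1−a))
σ = 126.368° → d = Rσ = 6373·2.20554 = 14056 km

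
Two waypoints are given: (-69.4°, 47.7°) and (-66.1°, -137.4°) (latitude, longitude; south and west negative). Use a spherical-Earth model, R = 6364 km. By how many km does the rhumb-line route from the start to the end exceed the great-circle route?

Great circle: cos σ = sin φ₁ sin φ₂ + cos φ₁ cos φ₂ cos Δλ,  σ = 0.7759 rad → d_gc = 4937.6 km
Rhumb line: Δψ = +0.1524, q = Δφ/Δψ = 0.3780, d_rh = R√(Δφ²+q²Δλ²) = 7351.8 km
Excess = 7351.8 − 4937.6 = 2414.2 ≈ 2414 km

2414 km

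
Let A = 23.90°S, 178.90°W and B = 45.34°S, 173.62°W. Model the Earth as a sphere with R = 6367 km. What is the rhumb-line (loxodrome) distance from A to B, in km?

Rhumb course C = atan2(Δλ, Δψ) with Δψ = ln[tan(π/4+φ₂/2)/tan(π/4+φ₁/2)] = -0.4600, Δλ = +0.0922 → C = 168.67°
d = R·|Δφ| / |cos C| = 6367·0.37420 / 0.98052 = 2430 km

2430 km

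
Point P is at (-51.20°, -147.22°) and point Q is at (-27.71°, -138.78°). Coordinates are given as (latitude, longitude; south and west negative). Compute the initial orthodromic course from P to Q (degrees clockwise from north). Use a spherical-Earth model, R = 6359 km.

18.4°

θ = atan2( sin Δλ·cos φ₂ ,  cos φ₁ sin φ₂ − sin φ₁ cos φ₂ cos Δλ )
  = atan2(+0.1299, +0.3911) = 18.38°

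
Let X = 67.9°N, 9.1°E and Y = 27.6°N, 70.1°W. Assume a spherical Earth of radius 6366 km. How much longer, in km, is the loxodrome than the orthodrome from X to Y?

341 km

Great circle: cos σ = sin φ₁ sin φ₂ + cos φ₁ cos φ₂ cos Δλ,  σ = 1.0567 rad → d_gc = 6727.1 km
Rhumb line: Δψ = -1.1318, q = Δφ/Δψ = 0.6215, d_rh = R√(Δφ²+q²Δλ²) = 7068.0 km
Excess = 7068.0 − 6727.1 = 340.9 ≈ 341 km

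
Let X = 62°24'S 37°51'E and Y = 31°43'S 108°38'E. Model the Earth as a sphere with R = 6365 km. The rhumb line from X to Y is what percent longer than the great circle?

Great circle: σ = 0.9328 rad → d_gc = Rσ = 5937.1 km
Rhumb: Δφ = +0.5355, Δλ = +1.2354, Δψ = +0.8197, q = Δφ/Δψ = 0.6533 → d_rh = R√(Δφ²+q²Δλ²) = 6165.0 km
Excess = (6165.0 − 5937.1) / 5937.1 = 227.9 / 5937.1 = 3.84% ≈ 3.8%

3.8%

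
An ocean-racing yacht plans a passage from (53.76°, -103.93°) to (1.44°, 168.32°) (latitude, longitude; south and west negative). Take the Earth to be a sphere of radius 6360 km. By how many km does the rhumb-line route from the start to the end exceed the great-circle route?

290 km

Great circle: cos σ = sin φ₁ sin φ₂ + cos φ₁ cos φ₂ cos Δλ,  σ = 1.5273 rad → d_gc = 9713.7 km
Rhumb line: Δψ = -1.0919, q = Δφ/Δψ = 0.8363, d_rh = R√(Δφ²+q²Δλ²) = 10004.1 km
Excess = 10004.1 − 9713.7 = 290.4 ≈ 290 km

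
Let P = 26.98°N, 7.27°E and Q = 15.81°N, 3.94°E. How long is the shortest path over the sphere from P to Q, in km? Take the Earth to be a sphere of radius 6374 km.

1289 km

Haversine: a = sin²(Δφ/2)+cos φ₁ cos φ₂ sin²(Δλ/2) = 0.01020;  σ = 2·atan2(√a,√(1−a))
σ = 11.590° → d = Rσ = 6374·0.20229 = 1289 km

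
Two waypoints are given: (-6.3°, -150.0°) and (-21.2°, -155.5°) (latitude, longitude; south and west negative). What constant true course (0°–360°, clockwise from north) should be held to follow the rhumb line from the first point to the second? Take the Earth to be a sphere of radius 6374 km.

199.7°

Meridional parts: M(φ₁)=-0.1102, M(φ₂)=-0.3788 → ΔM = -0.2686;  Δλ = -0.0960 rad
tan C = Δλ / ΔM = +0.3574 → C = 199.67°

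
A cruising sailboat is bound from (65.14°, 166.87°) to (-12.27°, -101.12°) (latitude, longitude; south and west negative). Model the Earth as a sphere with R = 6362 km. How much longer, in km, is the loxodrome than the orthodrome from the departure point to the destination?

Great circle: cos σ = sin φ₁ sin φ₂ + cos φ₁ cos φ₂ cos Δλ,  σ = 1.7795 rad → d_gc = 11321.5 km
Rhumb line: Δψ = -1.7281, q = Δφ/Δψ = 0.7818, d_rh = R√(Δφ²+q²Δλ²) = 11733.9 km
Excess = 11733.9 − 11321.5 = 412.4 ≈ 412 km

412 km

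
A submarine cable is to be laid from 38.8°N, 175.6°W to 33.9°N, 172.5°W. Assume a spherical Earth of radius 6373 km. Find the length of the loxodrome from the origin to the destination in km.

Δψ = ln[tan(π/4+φ₂/2)/tan(π/4+φ₁/2)] = -0.1063;  Δφ = -0.0855 rad,  Δλ = +0.0541 rad
q = Δφ/Δψ = 0.8049
d = R·√(Δφ² + q²Δλ²) = 6373·0.09597 = 612 km

612 km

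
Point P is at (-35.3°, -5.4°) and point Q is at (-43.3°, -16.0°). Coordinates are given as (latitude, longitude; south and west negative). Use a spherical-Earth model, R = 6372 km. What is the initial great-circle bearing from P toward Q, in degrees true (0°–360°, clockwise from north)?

θ = atan2( sin Δλ·cos φ₂ ,  cos φ₁ sin φ₂ − sin φ₁ cos φ₂ cos Δλ )
  = atan2(-0.1339, -0.1463) = 222.45°

222.5°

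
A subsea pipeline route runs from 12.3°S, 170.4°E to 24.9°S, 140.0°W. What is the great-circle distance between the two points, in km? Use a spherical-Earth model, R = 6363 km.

cos σ = sin φ₁ sin φ₂ + cos φ₁ cos φ₂ cos Δλ
      = sin(-12.30°)sin(-24.90°) + cos(-12.30°)cos(-24.90°)cos(49.60°) = 0.6641
σ = 48.389° → d = Rσ = 6363·0.84454 = 5374 km

5374 km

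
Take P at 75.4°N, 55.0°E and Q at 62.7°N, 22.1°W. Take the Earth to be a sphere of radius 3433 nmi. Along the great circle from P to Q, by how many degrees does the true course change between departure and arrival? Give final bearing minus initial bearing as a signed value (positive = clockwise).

-73.7°

Initial bearing θ₁ = atan2(sin Δλ cos φ₂, cos φ₁ sin φ₂ − sin φ₁ cos φ₂ cos Δλ) = 285.61°
Final bearing θ₂ = (initial bearing from the destination back to the start) + 180° = 211.96°
Δθ = θ₂ − θ₁ = -73.7°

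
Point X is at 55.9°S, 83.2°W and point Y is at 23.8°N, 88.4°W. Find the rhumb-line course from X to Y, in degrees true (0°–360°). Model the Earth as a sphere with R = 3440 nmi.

356.8°

Meridional parts: M(φ₁)=-1.1819, M(φ₂)=+0.4279 → ΔM = +1.6098;  Δλ = -0.0908 rad
tan C = Δλ / ΔM = -0.0564 → C = 356.77°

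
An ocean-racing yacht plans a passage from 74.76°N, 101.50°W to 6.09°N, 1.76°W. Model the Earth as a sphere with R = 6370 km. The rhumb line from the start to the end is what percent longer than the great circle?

Great circle: σ = 1.5126 rad → d_gc = Rσ = 9635.4 km
Rhumb: Δφ = -1.1985, Δλ = +1.7408, Δψ = -1.9050, q = Δφ/Δψ = 0.6291 → d_rh = R√(Δφ²+q²Δλ²) = 10341.9 km
Excess = (10341.9 − 9635.4) / 9635.4 = 706.5 / 9635.4 = 7.33% ≈ 7.3%

7.3%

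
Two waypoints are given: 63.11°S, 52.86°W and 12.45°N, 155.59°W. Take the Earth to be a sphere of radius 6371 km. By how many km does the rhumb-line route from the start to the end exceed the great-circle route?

Great circle: cos σ = sin φ₁ sin φ₂ + cos φ₁ cos φ₂ cos Δλ,  σ = 1.8646 rad → d_gc = 11879.4 km
Rhumb line: Δψ = +1.6500, q = Δφ/Δψ = 0.7992, d_rh = R√(Δφ²+q²Δλ²) = 12407.4 km
Excess = 12407.4 − 11879.4 = 528.0 ≈ 528 km

528 km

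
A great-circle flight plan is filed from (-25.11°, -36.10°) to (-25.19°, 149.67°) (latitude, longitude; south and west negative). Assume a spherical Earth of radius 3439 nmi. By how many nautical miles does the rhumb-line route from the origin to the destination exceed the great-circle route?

1700 nmi

Great circle: cos σ = sin φ₁ sin φ₂ + cos φ₁ cos φ₂ cos Δλ,  σ = 2.2583 rad → d_gc = 7766.3 nmi
Rhumb line: Δψ = -0.0015, q = Δφ/Δψ = 0.9052, d_rh = R√(Δφ²+q²Δλ²) = 9466.2 nmi
Excess = 9466.2 − 7766.3 = 1699.9 ≈ 1700 nmi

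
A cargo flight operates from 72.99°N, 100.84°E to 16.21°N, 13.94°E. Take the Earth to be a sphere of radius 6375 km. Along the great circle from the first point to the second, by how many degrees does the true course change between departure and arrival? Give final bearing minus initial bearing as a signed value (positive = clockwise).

At departure: θ₁ = atan2(sin Δλ cos φ₂, cos φ₁ sin φ₂ − sin φ₁ cos φ₂ cos Δλ) = 271.91°
At arrival: θ₂ = atan2(sin Δλ cos φ₁, −cos φ₂ sin φ₁ + sin φ₂ cos φ₁ cos Δλ) = 197.73°
Δθ = θ₂ − θ₁ = -74.2°

-74.2°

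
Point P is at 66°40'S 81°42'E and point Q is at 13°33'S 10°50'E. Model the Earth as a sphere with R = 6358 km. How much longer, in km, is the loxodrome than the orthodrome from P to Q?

252 km

Great circle: cos σ = sin φ₁ sin φ₂ + cos φ₁ cos φ₂ cos Δλ,  σ = 1.2225 rad → d_gc = 7772.4 km
Rhumb line: Δψ = +1.3388, q = Δφ/Δψ = 0.6925, d_rh = R√(Δφ²+q²Δλ²) = 8024.6 km
Excess = 8024.6 − 7772.4 = 252.2 ≈ 252 km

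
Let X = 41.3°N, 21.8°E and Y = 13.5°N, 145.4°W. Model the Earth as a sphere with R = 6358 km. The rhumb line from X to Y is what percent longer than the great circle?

20.1%

Great circle: σ = 2.1631 rad → d_gc = Rσ = 13753.0 km
Rhumb: Δφ = -0.4852, Δλ = -2.9182, Δψ = -0.5550, q = Δφ/Δψ = 0.8743 → d_rh = R√(Δφ²+q²Δλ²) = 16511.6 km
Excess = (16511.6 − 13753.0) / 13753.0 = 2758.6 / 13753.0 = 20.06% ≈ 20.1%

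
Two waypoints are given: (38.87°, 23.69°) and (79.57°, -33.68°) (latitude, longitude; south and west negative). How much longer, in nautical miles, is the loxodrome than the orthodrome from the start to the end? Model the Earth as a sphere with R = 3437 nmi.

86 nmi

Great circle: cos σ = sin φ₁ sin φ₂ + cos φ₁ cos φ₂ cos Δλ,  σ = 0.8049 rad → d_gc = 2766.4 nmi
Rhumb line: Δψ = +1.6565, q = Δφ/Δψ = 0.4288, d_rh = R√(Δφ²+q²Δλ²) = 2852.8 nmi
Excess = 2852.8 − 2766.4 = 86.4 ≈ 86 nmi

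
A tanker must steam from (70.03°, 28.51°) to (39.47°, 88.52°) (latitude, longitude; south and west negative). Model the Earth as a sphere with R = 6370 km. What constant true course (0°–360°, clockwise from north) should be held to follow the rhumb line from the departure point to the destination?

Meridional parts: M(φ₁)=+1.7369, M(φ₂)=+0.7509 → ΔM = -0.9861;  Δλ = +1.0474 rad
tan C = Δλ / ΔM = -1.0622 → C = 133.27°

133.3°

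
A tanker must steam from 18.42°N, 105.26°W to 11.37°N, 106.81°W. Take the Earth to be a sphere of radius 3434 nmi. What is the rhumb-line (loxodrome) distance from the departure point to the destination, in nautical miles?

432 nmi

Δψ = ln[tan(π/4+φ₂/2)/tan(π/4+φ₁/2)] = -0.1274;  Δφ = -0.1230 rad,  Δλ = -0.0271 rad
q = Δφ/Δψ = 0.9657
d = R·√(Δφ² + q²Δλ²) = 3434·0.12579 = 432 nmi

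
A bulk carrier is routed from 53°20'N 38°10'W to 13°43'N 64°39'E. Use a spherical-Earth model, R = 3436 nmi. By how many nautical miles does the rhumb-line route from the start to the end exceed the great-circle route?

297 nmi

Great circle: cos σ = sin φ₁ sin φ₂ + cos φ₁ cos φ₂ cos Δλ,  σ = 1.5092 rad → d_gc = 5185.8 nmi
Rhumb line: Δψ = -0.8628, q = Δφ/Δψ = 0.8014, d_rh = R√(Δφ²+q²Δλ²) = 5482.7 nmi
Excess = 5482.7 − 5185.8 = 296.9 ≈ 297 nmi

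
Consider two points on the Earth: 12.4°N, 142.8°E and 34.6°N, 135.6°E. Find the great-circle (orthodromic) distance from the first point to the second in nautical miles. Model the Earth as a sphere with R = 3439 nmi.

1389 nmi

cos σ = sin φ₁ sin φ₂ + cos φ₁ cos φ₂ cos Δλ
      = sin(12.40°)sin(34.60°) + cos(12.40°)cos(34.60°)cos(-7.20°) = 0.9195
σ = 23.142° → d = Rσ = 3439·0.40391 = 1389 nmi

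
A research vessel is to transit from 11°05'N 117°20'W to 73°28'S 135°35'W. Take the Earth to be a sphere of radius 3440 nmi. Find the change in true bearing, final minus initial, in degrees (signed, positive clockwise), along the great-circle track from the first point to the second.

+12.8°

At departure: θ₁ = atan2(sin Δλ cos φ₂, cos φ₁ sin φ₂ − sin φ₁ cos φ₂ cos Δλ) = 185.13°
At arrival: θ₂ = atan2(sin Δλ cos φ₁, −cos φ₂ sin φ₁ + sin φ₂ cos φ₁ cos Δλ) = 197.96°
Δθ = θ₂ − θ₁ = +12.8°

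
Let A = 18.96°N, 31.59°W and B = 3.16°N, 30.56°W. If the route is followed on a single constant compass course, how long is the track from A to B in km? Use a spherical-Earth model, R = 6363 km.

Δψ = ln[tan(π/4+φ₂/2)/tan(π/4+φ₁/2)] = -0.2819;  Δφ = -0.2758 rad,  Δλ = +0.0180 rad
q = Δφ/Δψ = 0.9781
d = R·√(Δφ² + q²Δλ²) = 6363·0.27632 = 1758 km

1758 km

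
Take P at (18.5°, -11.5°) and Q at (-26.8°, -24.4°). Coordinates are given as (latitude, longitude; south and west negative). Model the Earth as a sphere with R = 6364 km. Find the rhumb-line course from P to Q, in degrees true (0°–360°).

195.5°

Δψ = ln[tan(π/4+φ₂/2)/tan(π/4+φ₁/2)] = -0.8144
Δλ = -0.2251 rad (taken the short way round)
course = atan2(Δλ, Δψ) = 195.45°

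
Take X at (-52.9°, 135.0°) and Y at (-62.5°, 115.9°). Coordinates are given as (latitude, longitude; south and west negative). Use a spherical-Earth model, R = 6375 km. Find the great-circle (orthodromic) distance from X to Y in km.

1548 km

cos σ = sin φ₁ sin φ₂ + cos φ₁ cos φ₂ cos Δλ
      = sin(-52.90°)sin(-62.50°) + cos(-52.90°)cos(-62.50°)cos(-19.10°) = 0.9707
σ = 13.913° → d = Rσ = 6375·0.24282 = 1548 km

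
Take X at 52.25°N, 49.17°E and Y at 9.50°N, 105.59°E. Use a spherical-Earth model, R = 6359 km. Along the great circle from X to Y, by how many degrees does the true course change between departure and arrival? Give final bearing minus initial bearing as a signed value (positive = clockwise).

At departure: θ₁ = atan2(sin Δλ cos φ₂, cos φ₁ sin φ₂ − sin φ₁ cos φ₂ cos Δλ) = 111.90°
At arrival: θ₂ = atan2(sin Δλ cos φ₁, −cos φ₂ sin φ₁ + sin φ₂ cos φ₁ cos Δλ) = 144.83°
Δθ = θ₂ − θ₁ = +32.9°

+32.9°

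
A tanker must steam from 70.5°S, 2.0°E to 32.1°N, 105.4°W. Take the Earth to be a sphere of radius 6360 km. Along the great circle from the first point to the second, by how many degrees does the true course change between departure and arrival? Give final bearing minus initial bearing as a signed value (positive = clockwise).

Initial bearing θ₁ = atan2(sin Δλ cos φ₂, cos φ₁ sin φ₂ − sin φ₁ cos φ₂ cos Δλ) = 265.66°
Final bearing θ₂ = (initial bearing from the destination back to the start) + 180° = 336.86°
Δθ = θ₂ − θ₁ = +71.2°

+71.2°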